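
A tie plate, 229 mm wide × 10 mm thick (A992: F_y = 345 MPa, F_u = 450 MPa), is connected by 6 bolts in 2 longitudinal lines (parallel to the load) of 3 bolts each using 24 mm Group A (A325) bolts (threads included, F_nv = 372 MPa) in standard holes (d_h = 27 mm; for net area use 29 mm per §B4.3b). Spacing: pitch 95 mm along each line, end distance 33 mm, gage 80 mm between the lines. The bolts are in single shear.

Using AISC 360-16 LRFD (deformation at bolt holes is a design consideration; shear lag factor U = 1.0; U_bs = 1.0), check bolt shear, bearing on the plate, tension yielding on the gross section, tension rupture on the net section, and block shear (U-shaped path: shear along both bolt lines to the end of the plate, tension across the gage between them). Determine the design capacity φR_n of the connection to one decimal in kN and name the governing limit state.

Bolt shear: A_b = π(24)²/4 = 452.39 mm². φR_n = 0.75 × 372 × 452.39 × 6 × 1 = 757.3 kN.
Bearing (10 mm plate, F_u = 450 MPa): end bolts L_c = 33 − 27/2 = 19.5, R_n = min(1.2×19.5×10×450, 2.4×24×10×450) = 105.3 kN/bolt; interior L_c = 95 − 27 = 68, R_n = 259.2 kN/bolt. φR_n = 0.75 × (2×105.3 + 4×259.2) = 935.6 kN.
Tension yield (gross): A_g = 229×10 = 2290 mm². φR_n = 0.90 × 345 × 2290 = 711.0 kN.
Tension rupture (net): A_n = (229 − 2×29)×10 = 1710 mm² (U = 1.0, A_e = A_n). φR_n = 0.75 × 450 × 1710 = 577.1 kN.
Block shear: shear path 2×[33+2×95] = 2×223 mm, A_gv = 4460, A_nv = 2×(223 − 2.5×29)×10 = 3010 mm²; tension across gage: (80 − 1×29)×10 = 510 mm². R_n = min(0.6×450×3010, 0.6×345×4460) + 1.0×450×510 = min(812.7, 923.22) + 229.5 = 1042.2 kN. φR_n = 0.75 × 1042.2 = 781.7 kN.
Governing: min(757.3, 935.6, 711.0, 577.1, 781.7) = 577.1 kN → net-section rupture.

577.1 kN (net-section rupture governs)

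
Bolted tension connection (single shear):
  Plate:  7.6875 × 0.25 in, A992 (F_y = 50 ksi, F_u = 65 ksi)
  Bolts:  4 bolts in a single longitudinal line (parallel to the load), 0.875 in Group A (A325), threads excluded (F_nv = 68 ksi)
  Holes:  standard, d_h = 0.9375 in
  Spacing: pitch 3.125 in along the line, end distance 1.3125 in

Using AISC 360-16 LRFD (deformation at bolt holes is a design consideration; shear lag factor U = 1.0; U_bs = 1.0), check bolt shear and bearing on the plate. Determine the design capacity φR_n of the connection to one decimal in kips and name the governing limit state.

89.1 kips (bearing governs)

Bolt shear: A_b = π(0.875)²/4 = 0.60132 in². φR_n = 0.75 × 68 × 0.60132 × 4 × 1 = 122.7 kips.
Bearing (0.25 in plate, F_u = 65 ksi): end bolts L_c = 1.3125 − 0.9375/2 = 0.84375, R_n = min(1.2×0.84375×0.25×65, 2.4×0.875×0.25×65) = 16.453 kips/bolt; interior L_c = 3.125 − 0.9375 = 2.1875, R_n = 34.125 kips/bolt. φR_n = 0.75 × (1×16.453 + 3×34.125) = 89.1 kips.
Governing: min(122.7, 89.1) = 89.1 kips → bearing.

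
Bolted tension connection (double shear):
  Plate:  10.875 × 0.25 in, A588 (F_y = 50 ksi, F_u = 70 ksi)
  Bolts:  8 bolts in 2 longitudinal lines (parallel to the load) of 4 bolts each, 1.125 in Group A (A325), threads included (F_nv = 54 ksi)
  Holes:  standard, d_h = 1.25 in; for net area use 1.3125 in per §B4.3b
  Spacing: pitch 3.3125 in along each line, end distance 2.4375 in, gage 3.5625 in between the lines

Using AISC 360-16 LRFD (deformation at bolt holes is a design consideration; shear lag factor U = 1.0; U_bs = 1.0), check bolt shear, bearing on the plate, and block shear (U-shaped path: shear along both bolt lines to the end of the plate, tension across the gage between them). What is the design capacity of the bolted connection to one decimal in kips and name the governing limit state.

Bolt shear: A_b = π(1.125)²/4 = 0.99402 in². φR_n = 0.75 × 54 × 0.99402 × 8 × 2 = 644.1 kips.
Bearing (0.25 in plate, F_u = 70 ksi): end bolts L_c = 2.4375 − 1.25/2 = 1.8125, R_n = min(1.2×1.8125×0.25×70, 2.4×1.125×0.25×70) = 38.063 kips/bolt; interior L_c = 3.3125 − 1.25 = 2.0625, R_n = 43.313 kips/bolt. φR_n = 0.75 × (2×38.063 + 6×43.313) = 252.0 kips.
Block shear: shear path 2×[2.4375+3×3.3125] = 2×12.375 in, A_gv = 6.1875, A_nv = 2×(12.375 − 3.5×1.3125)×0.25 = 3.8906 in²; tension across gage: (3.5625 − 1×1.3125)×0.25 = 0.5625 in². R_n = min(0.6×70×3.8906, 0.6×50×6.1875) + 1.0×70×0.5625 = min(163.41, 185.63) + 39.375 = 202.79 kips. φR_n = 0.75 × 202.79 = 152.1 kips.
Governing: min(644.1, 252.0, 152.1) = 152.1 kips → block shear.

152.1 kips (block shear governs)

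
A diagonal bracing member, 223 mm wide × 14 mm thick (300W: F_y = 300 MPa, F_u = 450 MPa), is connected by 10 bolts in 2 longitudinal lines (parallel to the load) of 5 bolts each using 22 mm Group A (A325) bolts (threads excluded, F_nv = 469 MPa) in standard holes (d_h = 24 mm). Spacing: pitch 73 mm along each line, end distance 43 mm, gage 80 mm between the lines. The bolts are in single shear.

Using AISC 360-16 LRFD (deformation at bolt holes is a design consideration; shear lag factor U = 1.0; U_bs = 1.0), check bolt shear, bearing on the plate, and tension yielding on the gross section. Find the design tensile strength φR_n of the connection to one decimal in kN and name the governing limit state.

Bolt shear: A_b = π(22)²/4 = 380.13 mm². φR_n = 0.75 × 469 × 380.13 × 10 × 1 = 1337.1 kN.
Bearing (14 mm plate, F_u = 450 MPa): end bolts L_c = 43 − 24/2 = 31, R_n = min(1.2×31×14×450, 2.4×22×14×450) = 234.36 kN/bolt; interior L_c = 73 − 24 = 49, R_n = 332.64 kN/bolt. φR_n = 0.75 × (2×234.36 + 8×332.64) = 2347.4 kN.
Tension yield (gross): A_g = 223×14 = 3122 mm². φR_n = 0.90 × 300 × 3122 = 842.9 kN.
Governing: min(1337.1, 2347.4, 842.9) = 842.9 kN → gross-section yield.

842.9 kN (gross-section yield governs)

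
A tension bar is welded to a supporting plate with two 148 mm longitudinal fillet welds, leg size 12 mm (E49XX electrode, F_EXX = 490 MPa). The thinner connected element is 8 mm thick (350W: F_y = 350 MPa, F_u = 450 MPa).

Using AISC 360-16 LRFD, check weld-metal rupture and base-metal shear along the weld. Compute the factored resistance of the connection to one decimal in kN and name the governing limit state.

Weld metal: throat = 0.707×12 = 8.484 mm, L = 2×148 = 296 mm. φR_n = 0.75 × 0.6 × 490 × 8.484 × 296 = 553.7 kN.
Base metal shear (8 mm plate): yield φR_n = 1.0×0.6×350×8×296 = 497.3 kN; rupture φR_n = 0.75×0.6×450×8×296 = 479.5 kN; take 479.5 kN (rupture).
Governing: min(553.7, 479.5) = 479.5 kN → base-metal shear.

479.5 kN (base-metal shear governs)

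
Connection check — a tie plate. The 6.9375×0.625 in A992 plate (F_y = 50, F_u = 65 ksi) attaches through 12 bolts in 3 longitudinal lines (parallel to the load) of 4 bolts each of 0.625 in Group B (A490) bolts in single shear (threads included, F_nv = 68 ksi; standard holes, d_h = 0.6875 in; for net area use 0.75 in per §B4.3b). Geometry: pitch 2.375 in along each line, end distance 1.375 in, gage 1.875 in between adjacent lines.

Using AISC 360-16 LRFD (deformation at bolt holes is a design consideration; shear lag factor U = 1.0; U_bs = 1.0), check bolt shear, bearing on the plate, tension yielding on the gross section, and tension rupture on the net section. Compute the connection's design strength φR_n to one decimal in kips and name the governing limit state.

142.8 kips (net-section rupture governs)

Bolt shear: A_b = π(0.625)²/4 = 0.3068 in². φR_n = 0.75 × 68 × 0.3068 × 12 × 1 = 187.8 kips.
Bearing (0.625 in plate, F_u = 65 ksi): end bolts L_c = 1.375 − 0.6875/2 = 1.03125, R_n = min(1.2×1.03125×0.625×65, 2.4×0.625×0.625×65) = 50.273 kips/bolt; interior L_c = 2.375 − 0.6875 = 1.6875, R_n = 60.938 kips/bolt. φR_n = 0.75 × (3×50.273 + 9×60.938) = 524.4 kips.
Tension yield (gross): A_g = 6.9375×0.625 = 4.3359 in². φR_n = 0.90 × 50 × 4.3359 = 195.1 kips.
Tension rupture (net): A_n = (6.9375 − 3×0.75)×0.625 = 2.9297 in² (U = 1.0, A_e = A_n). φR_n = 0.75 × 65 × 2.9297 = 142.8 kips.
Governing: min(187.8, 524.4, 195.1, 142.8) = 142.8 kips → net-section rupture.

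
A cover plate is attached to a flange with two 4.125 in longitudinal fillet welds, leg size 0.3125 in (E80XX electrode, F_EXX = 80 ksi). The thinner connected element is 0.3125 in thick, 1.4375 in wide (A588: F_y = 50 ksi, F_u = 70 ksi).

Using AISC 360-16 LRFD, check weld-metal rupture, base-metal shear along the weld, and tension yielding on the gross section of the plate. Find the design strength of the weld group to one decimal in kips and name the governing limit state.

Weld metal: throat = 0.707×0.3125 = 0.22094 in, L = 2×4.125 = 8.25 in. φR_n = 0.75 × 0.6 × 80 × 0.22094 × 8.25 = 65.6 kips.
Base metal shear (0.3125 in plate): yield φR_n = 1.0×0.6×50×0.3125×8.25 = 77.3 kips; rupture φR_n = 0.75×0.6×70×0.3125×8.25 = 81.2 kips; take 77.3 kips (yield).
Tension yield (gross): A_g = 1.4375×0.3125 = 0.44922 in². φR_n = 0.90 × 50 × 0.44922 = 20.2 kips.
Governing: min(65.6, 77.3, 20.2) = 20.2 kips → gross-section yield.

20.2 kips (gross-section yield governs)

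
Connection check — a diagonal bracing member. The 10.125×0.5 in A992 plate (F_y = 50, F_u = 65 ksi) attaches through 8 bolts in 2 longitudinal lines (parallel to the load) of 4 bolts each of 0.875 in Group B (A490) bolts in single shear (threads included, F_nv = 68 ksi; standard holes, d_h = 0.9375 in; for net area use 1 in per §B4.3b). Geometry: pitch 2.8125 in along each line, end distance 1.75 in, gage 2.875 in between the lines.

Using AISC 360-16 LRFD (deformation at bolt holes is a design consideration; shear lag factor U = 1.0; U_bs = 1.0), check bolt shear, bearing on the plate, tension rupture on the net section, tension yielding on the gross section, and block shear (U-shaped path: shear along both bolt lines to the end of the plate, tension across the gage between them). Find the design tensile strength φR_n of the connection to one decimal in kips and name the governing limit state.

198.0 kips (net-section rupture governs)

Bolt shear: A_b = π(0.875)²/4 = 0.60132 in². φR_n = 0.75 × 68 × 0.60132 × 8 × 1 = 245.3 kips.
Bearing (0.5 in plate, F_u = 65 ksi): end bolts L_c = 1.75 − 0.9375/2 = 1.28125, R_n = min(1.2×1.28125×0.5×65, 2.4×0.875×0.5×65) = 49.969 kips/bolt; interior L_c = 2.8125 − 0.9375 = 1.875, R_n = 68.25 kips/bolt. φR_n = 0.75 × (2×49.969 + 6×68.25) = 382.1 kips.
Tension rupture (net): A_n = (10.125 − 2×1)×0.5 = 4.0625 in² (U = 1.0, A_e = A_n). φR_n = 0.75 × 65 × 4.0625 = 198.0 kips.
Tension yield (gross): A_g = 10.125×0.5 = 5.0625 in². φR_n = 0.90 × 50 × 5.0625 = 227.8 kips.
Block shear: shear path 2×[1.75+3×2.8125] = 2×10.1875 in, A_gv = 10.188, A_nv = 2×(10.1875 − 3.5×1)×0.5 = 6.6875 in²; tension across gage: (2.875 − 1×1)×0.5 = 0.9375 in². R_n = min(0.6×65×6.6875, 0.6×50×10.188) + 1.0×65×0.9375 = min(260.81, 305.64) + 60.938 = 321.75 kips. φR_n = 0.75 × 321.75 = 241.3 kips.
Governing: min(245.3, 382.1, 198.0, 227.8, 241.3) = 198.0 kips → net-section rupture.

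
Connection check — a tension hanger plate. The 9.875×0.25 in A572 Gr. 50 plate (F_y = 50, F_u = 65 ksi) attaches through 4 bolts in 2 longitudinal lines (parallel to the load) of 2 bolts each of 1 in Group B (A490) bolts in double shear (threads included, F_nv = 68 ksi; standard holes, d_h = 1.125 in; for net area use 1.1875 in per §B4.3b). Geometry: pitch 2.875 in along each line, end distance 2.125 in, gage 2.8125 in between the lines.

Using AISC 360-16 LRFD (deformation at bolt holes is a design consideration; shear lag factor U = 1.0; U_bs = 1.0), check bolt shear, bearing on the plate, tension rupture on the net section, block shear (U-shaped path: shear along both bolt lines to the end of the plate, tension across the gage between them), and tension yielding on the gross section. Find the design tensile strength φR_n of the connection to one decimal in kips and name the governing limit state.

Bolt shear: A_b = π(1)²/4 = 0.7854 in². φR_n = 0.75 × 68 × 0.7854 × 4 × 2 = 320.4 kips.
Bearing (0.25 in plate, F_u = 65 ksi): end bolts L_c = 2.125 − 1.125/2 = 1.5625, R_n = min(1.2×1.5625×0.25×65, 2.4×1×0.25×65) = 30.469 kips/bolt; interior L_c = 2.875 − 1.125 = 1.75, R_n = 34.125 kips/bolt. φR_n = 0.75 × (2×30.469 + 2×34.125) = 96.9 kips.
Tension rupture (net): A_n = (9.875 − 2×1.1875)×0.25 = 1.875 in² (U = 1.0, A_e = A_n). φR_n = 0.75 × 65 × 1.875 = 91.4 kips.
Block shear: shear path 2×[2.125+1×2.875] = 2×5 in, A_gv = 2.5, A_nv = 2×(5 − 1.5×1.1875)×0.25 = 1.6094 in²; tension across gage: (2.8125 − 1×1.1875)×0.25 = 0.40625 in². R_n = min(0.6×65×1.6094, 0.6×50×2.5) + 1.0×65×0.40625 = min(62.767, 75) + 26.406 = 89.173 kips. φR_n = 0.75 × 89.173 = 66.9 kips.
Tension yield (gross): A_g = 9.875×0.25 = 2.4688 in². φR_n = 0.90 × 50 × 2.4688 = 111.1 kips.
Governing: min(320.4, 96.9, 91.4, 66.9, 111.1) = 66.9 kips → block shear.

66.9 kips (block shear governs)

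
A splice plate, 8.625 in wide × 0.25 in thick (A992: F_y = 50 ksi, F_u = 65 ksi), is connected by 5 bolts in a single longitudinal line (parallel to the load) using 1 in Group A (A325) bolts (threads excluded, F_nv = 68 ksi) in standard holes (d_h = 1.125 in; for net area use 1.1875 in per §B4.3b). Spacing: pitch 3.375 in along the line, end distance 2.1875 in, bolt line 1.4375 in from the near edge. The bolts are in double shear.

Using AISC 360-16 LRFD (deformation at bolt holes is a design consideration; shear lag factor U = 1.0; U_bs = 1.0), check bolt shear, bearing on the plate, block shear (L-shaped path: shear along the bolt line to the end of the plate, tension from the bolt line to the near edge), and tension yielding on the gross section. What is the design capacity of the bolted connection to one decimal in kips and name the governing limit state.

85.9 kips (block shear governs)

Bolt shear: A_b = π(1)²/4 = 0.7854 in². φR_n = 0.75 × 68 × 0.7854 × 5 × 2 = 400.6 kips.
Bearing (0.25 in plate, F_u = 65 ksi): end bolts L_c = 2.1875 − 1.125/2 = 1.625, R_n = min(1.2×1.625×0.25×65, 2.4×1×0.25×65) = 31.688 kips/bolt; interior L_c = 3.375 − 1.125 = 2.25, R_n = 39 kips/bolt. φR_n = 0.75 × (1×31.688 + 4×39) = 140.8 kips.
Block shear: shear path 1×[2.1875+4×3.375] = 1×15.6875 in, A_gv = 3.9219, A_nv = 1×(15.6875 − 4.5×1.1875)×0.25 = 2.5859 in²; tension to near edge: (1.4375 − 0.5×1.1875)×0.25 = 0.21094 in². R_n = min(0.6×65×2.5859, 0.6×50×3.9219) + 1.0×65×0.21094 = min(100.85, 117.66) + 13.711 = 114.56 kips. φR_n = 0.75 × 114.56 = 85.9 kips.
Tension yield (gross): A_g = 8.625×0.25 = 2.1563 in². φR_n = 0.90 × 50 × 2.1563 = 97.0 kips.
Governing: min(400.6, 140.8, 85.9, 97.0) = 85.9 kips → block shear.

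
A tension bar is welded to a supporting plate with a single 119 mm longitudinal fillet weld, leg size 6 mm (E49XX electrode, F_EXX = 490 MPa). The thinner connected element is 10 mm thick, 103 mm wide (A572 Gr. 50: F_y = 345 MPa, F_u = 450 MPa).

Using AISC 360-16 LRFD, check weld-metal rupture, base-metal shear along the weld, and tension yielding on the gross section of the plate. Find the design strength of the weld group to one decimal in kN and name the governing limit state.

Weld metal: throat = 0.707×6 = 4.242 mm, L = 119 mm. φR_n = 0.75 × 0.6 × 490 × 4.242 × 119 = 111.3 kN.
Base metal shear (10 mm plate): yield φR_n = 1.0×0.6×345×10×119 = 246.3 kN; rupture φR_n = 0.75×0.6×450×10×119 = 241.0 kN; take 241.0 kN (rupture).
Tension yield (gross): A_g = 103×10 = 1030 mm². φR_n = 0.90 × 345 × 1030 = 319.8 kN.
Governing: min(111.3, 241.0, 319.8) = 111.3 kN → weld metal.

111.3 kN (weld metal governs)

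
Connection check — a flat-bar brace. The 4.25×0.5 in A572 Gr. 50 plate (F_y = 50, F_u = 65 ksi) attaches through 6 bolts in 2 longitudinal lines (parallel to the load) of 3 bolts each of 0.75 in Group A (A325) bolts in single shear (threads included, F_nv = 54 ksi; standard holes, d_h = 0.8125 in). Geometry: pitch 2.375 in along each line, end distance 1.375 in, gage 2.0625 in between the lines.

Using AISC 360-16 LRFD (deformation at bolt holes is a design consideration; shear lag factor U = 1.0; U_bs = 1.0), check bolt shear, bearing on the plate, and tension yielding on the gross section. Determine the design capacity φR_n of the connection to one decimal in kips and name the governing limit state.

95.6 kips (gross-section yield governs)

Bolt shear: A_b = π(0.75)²/4 = 0.44179 in². φR_n = 0.75 × 54 × 0.44179 × 6 × 1 = 107.4 kips.
Bearing (0.5 in plate, F_u = 65 ksi): end bolts L_c = 1.375 − 0.8125/2 = 0.96875, R_n = min(1.2×0.96875×0.5×65, 2.4×0.75×0.5×65) = 37.781 kips/bolt; interior L_c = 2.375 − 0.8125 = 1.5625, R_n = 58.5 kips/bolt. φR_n = 0.75 × (2×37.781 + 4×58.5) = 232.2 kips.
Tension yield (gross): A_g = 4.25×0.5 = 2.125 in². φR_n = 0.90 × 50 × 2.125 = 95.6 kips.
Governing: min(107.4, 232.2, 95.6) = 95.6 kips → gross-section yield.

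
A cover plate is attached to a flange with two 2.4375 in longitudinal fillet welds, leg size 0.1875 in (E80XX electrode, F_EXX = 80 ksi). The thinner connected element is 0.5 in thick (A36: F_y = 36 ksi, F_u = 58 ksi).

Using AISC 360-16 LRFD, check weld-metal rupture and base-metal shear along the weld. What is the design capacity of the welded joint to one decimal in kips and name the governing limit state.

Weld metal: throat = 0.707×0.1875 = 0.13256 in, L = 2×2.4375 = 4.875 in. φR_n = 0.75 × 0.6 × 80 × 0.13256 × 4.875 = 23.3 kips.
Base metal shear (0.5 in plate): yield φR_n = 1.0×0.6×36×0.5×4.875 = 52.7 kips; rupture φR_n = 0.75×0.6×58×0.5×4.875 = 63.6 kips; take 52.7 kips (yield).
Governing: min(23.3, 52.7) = 23.3 kips → weld metal.

23.3 kips (weld metal governs)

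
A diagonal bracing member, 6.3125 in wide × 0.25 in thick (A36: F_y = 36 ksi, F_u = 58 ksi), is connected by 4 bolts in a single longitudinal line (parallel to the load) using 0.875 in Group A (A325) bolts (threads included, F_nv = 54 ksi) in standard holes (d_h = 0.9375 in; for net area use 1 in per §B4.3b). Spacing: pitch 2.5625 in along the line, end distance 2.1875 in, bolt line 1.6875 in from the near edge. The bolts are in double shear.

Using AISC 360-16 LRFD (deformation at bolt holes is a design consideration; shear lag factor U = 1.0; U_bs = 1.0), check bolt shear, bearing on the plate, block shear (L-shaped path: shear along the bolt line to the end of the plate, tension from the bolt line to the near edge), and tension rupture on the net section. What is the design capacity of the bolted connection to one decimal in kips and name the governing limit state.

52.9 kips (block shear governs)

Bolt shear: A_b = π(0.875)²/4 = 0.60132 in². φR_n = 0.75 × 54 × 0.60132 × 4 × 2 = 194.8 kips.
Bearing (0.25 in plate, F_u = 58 ksi): end bolts L_c = 2.1875 − 0.9375/2 = 1.71875, R_n = min(1.2×1.71875×0.25×58, 2.4×0.875×0.25×58) = 29.906 kips/bolt; interior L_c = 2.5625 − 0.9375 = 1.625, R_n = 28.275 kips/bolt. φR_n = 0.75 × (1×29.906 + 3×28.275) = 86.0 kips.
Block shear: shear path 1×[2.1875+3×2.5625] = 1×9.875 in, A_gv = 2.4688, A_nv = 1×(9.875 − 3.5×1)×0.25 = 1.5938 in²; tension to near edge: (1.6875 − 0.5×1)×0.25 = 0.29688 in². R_n = min(0.6×58×1.5938, 0.6×36×2.4688) + 1.0×58×0.29688 = min(55.464, 53.326) + 17.219 = 70.545 kips. φR_n = 0.75 × 70.545 = 52.9 kips.
Tension rupture (net): A_n = (6.3125 − 1×1)×0.25 = 1.3281 in² (U = 1.0, A_e = A_n). φR_n = 0.75 × 58 × 1.3281 = 57.8 kips.
Governing: min(194.8, 86.0, 52.9, 57.8) = 52.9 kips → block shear.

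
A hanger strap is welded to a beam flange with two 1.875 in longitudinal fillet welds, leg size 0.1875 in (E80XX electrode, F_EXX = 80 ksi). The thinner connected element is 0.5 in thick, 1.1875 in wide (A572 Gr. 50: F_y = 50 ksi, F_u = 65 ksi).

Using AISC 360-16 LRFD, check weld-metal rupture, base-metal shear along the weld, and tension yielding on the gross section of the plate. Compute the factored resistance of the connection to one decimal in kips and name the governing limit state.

17.9 kips (weld metal governs)

Weld metal: throat = 0.707×0.1875 = 0.13256 in, L = 2×1.875 = 3.75 in. φR_n = 0.75 × 0.6 × 80 × 0.13256 × 3.75 = 17.9 kips.
Base metal shear (0.5 in plate): yield φR_n = 1.0×0.6×50×0.5×3.75 = 56.3 kips; rupture φR_n = 0.75×0.6×65×0.5×3.75 = 54.8 kips; take 54.8 kips (rupture).
Tension yield (gross): A_g = 1.1875×0.5 = 0.59375 in². φR_n = 0.90 × 50 × 0.59375 = 26.7 kips.
Governing: min(17.9, 54.8, 26.7) = 17.9 kips → weld metal.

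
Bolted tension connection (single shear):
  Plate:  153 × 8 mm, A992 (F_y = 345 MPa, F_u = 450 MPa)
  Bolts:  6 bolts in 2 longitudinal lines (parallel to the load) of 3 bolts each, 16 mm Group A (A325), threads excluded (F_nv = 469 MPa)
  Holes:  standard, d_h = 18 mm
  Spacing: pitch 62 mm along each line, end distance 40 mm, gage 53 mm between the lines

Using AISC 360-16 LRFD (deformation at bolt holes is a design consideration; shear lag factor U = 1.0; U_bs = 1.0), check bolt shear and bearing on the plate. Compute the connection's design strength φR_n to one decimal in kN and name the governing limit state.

424.3 kN (bolt shear governs)

Bolt shear: A_b = π(16)²/4 = 201.06 mm². φR_n = 0.75 × 469 × 201.06 × 6 × 1 = 424.3 kN.
Bearing (8 mm plate, F_u = 450 MPa): end bolts L_c = 40 − 18/2 = 31, R_n = min(1.2×31×8×450, 2.4×16×8×450) = 133.92 kN/bolt; interior L_c = 62 − 18 = 44, R_n = 138.24 kN/bolt. φR_n = 0.75 × (2×133.92 + 4×138.24) = 615.6 kN.
Governing: min(424.3, 615.6) = 424.3 kN → bolt shear.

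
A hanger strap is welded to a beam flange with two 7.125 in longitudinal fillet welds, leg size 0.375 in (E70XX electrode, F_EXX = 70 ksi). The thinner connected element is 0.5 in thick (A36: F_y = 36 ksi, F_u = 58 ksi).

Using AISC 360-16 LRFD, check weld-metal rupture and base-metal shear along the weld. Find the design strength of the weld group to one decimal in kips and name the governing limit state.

119.0 kips (weld metal governs)

Weld metal: throat = 0.707×0.375 = 0.26513 in, L = 2×7.125 = 14.25 in. φR_n = 0.75 × 0.6 × 70 × 0.26513 × 14.25 = 119.0 kips.
Base metal shear (0.5 in plate): yield φR_n = 1.0×0.6×36×0.5×14.25 = 153.9 kips; rupture φR_n = 0.75×0.6×58×0.5×14.25 = 186.0 kips; take 153.9 kips (yield).
Governing: min(119.0, 153.9) = 119.0 kips → weld metal.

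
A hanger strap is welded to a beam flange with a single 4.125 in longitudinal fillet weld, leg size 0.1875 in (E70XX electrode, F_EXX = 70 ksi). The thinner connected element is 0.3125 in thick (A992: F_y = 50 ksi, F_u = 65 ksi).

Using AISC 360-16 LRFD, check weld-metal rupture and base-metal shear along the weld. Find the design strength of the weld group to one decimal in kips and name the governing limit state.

17.2 kips (weld metal governs)

Weld metal: throat = 0.707×0.1875 = 0.13256 in, L = 4.125 in. φR_n = 0.75 × 0.6 × 70 × 0.13256 × 4.125 = 17.2 kips.
Base metal shear (0.3125 in plate): yield φR_n = 1.0×0.6×50×0.3125×4.125 = 38.7 kips; rupture φR_n = 0.75×0.6×65×0.3125×4.125 = 37.7 kips; take 37.7 kips (rupture).
Governing: min(17.2, 37.7) = 17.2 kips → weld metal.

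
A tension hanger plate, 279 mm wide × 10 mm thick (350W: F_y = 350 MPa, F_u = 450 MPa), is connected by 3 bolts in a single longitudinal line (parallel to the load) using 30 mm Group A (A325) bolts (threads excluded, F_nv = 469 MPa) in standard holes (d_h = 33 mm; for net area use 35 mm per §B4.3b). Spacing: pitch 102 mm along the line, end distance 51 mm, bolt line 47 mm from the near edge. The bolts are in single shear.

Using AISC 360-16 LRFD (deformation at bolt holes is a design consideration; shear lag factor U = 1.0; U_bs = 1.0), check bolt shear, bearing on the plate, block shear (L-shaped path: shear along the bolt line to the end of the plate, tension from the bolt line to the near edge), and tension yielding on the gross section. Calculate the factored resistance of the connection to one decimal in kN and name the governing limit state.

Bolt shear: A_b = π(30)²/4 = 706.86 mm². φR_n = 0.75 × 469 × 706.86 × 3 × 1 = 745.9 kN.
Bearing (10 mm plate, F_u = 450 MPa): end bolts L_c = 51 − 33/2 = 34.5, R_n = min(1.2×34.5×10×450, 2.4×30×10×450) = 186.3 kN/bolt; interior L_c = 102 − 33 = 69, R_n = 324 kN/bolt. φR_n = 0.75 × (1×186.3 + 2×324) = 625.7 kN.
Block shear: shear path 1×[51+2×102] = 1×255 mm, A_gv = 2550, A_nv = 1×(255 − 2.5×35)×10 = 1675 mm²; tension to near edge: (47 − 0.5×35)×10 = 295 mm². R_n = min(0.6×450×1675, 0.6×350×2550) + 1.0×450×295 = min(452.25, 535.5) + 132.75 = 585 kN. φR_n = 0.75 × 585 = 438.8 kN.
Tension yield (gross): A_g = 279×10 = 2790 mm². φR_n = 0.90 × 350 × 2790 = 878.9 kN.
Governing: min(745.9, 625.7, 438.8, 878.9) = 438.8 kN → block shear.

438.8 kN (block shear governs)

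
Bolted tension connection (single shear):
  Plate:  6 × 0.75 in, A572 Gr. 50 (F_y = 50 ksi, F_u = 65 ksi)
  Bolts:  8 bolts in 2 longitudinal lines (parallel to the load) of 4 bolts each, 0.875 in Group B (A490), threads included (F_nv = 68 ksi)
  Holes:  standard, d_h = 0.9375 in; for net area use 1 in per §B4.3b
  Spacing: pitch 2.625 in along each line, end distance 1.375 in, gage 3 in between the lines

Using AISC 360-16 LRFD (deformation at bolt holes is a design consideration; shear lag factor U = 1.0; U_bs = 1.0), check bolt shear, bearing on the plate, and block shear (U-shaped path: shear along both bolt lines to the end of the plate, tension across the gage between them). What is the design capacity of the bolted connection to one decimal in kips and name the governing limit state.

Bolt shear: A_b = π(0.875)²/4 = 0.60132 in². φR_n = 0.75 × 68 × 0.60132 × 8 × 1 = 245.3 kips.
Bearing (0.75 in plate, F_u = 65 ksi): end bolts L_c = 1.375 − 0.9375/2 = 0.90625, R_n = min(1.2×0.90625×0.75×65, 2.4×0.875×0.75×65) = 53.016 kips/bolt; interior L_c = 2.625 − 0.9375 = 1.6875, R_n = 98.719 kips/bolt. φR_n = 0.75 × (2×53.016 + 6×98.719) = 523.8 kips.
Block shear: shear path 2×[1.375+3×2.625] = 2×9.25 in, A_gv = 13.875, A_nv = 2×(9.25 − 3.5×1)×0.75 = 8.625 in²; tension across gage: (3 − 1×1)×0.75 = 1.5 in². R_n = min(0.6×65×8.625, 0.6×50×13.875) + 1.0×65×1.5 = min(336.38, 416.25) + 97.5 = 433.88 kips. φR_n = 0.75 × 433.88 = 325.4 kips.
Governing: min(245.3, 523.8, 325.4) = 245.3 kips → bolt shear.

245.3 kips (bolt shear governs)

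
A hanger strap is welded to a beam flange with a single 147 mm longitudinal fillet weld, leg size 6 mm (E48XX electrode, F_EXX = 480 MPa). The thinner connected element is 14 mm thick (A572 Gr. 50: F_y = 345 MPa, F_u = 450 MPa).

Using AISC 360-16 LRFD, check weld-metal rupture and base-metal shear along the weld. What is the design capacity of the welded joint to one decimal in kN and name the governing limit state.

134.7 kN (weld metal governs)

Weld metal: throat = 0.707×6 = 4.242 mm, L = 147 mm. φR_n = 0.75 × 0.6 × 480 × 4.242 × 147 = 134.7 kN.
Base metal shear (14 mm plate): yield φR_n = 1.0×0.6×345×14×147 = 426.0 kN; rupture φR_n = 0.75×0.6×450×14×147 = 416.7 kN; take 416.7 kN (rupture).
Governing: min(134.7, 416.7) = 134.7 kN → weld metal.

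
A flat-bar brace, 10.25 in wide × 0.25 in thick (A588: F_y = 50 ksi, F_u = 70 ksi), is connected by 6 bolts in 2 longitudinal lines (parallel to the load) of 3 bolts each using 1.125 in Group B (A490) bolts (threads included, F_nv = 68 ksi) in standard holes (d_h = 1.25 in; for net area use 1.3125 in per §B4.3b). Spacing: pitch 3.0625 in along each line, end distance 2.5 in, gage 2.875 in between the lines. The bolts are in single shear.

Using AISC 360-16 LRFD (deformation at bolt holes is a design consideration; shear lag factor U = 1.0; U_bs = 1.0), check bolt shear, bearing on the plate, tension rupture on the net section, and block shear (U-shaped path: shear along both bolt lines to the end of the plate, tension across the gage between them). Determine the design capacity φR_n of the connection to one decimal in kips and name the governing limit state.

Bolt shear: A_b = π(1.125)²/4 = 0.99402 in². φR_n = 0.75 × 68 × 0.99402 × 6 × 1 = 304.2 kips.
Bearing (0.25 in plate, F_u = 70 ksi): end bolts L_c = 2.5 − 1.25/2 = 1.875, R_n = min(1.2×1.875×0.25×70, 2.4×1.125×0.25×70) = 39.375 kips/bolt; interior L_c = 3.0625 − 1.25 = 1.8125, R_n = 38.063 kips/bolt. φR_n = 0.75 × (2×39.375 + 4×38.063) = 173.3 kips.
Tension rupture (net): A_n = (10.25 − 2×1.3125)×0.25 = 1.9063 in² (U = 1.0, A_e = A_n). φR_n = 0.75 × 70 × 1.9063 = 100.1 kips.
Block shear: shear path 2×[2.5+2×3.0625] = 2×8.625 in, A_gv = 4.3125, A_nv = 2×(8.625 − 2.5×1.3125)×0.25 = 2.6719 in²; tension across gage: (2.875 − 1×1.3125)×0.25 = 0.39063 in². R_n = min(0.6×70×2.6719, 0.6×50×4.3125) + 1.0×70×0.39063 = min(112.22, 129.38) + 27.344 = 139.56 kips. φR_n = 0.75 × 139.56 = 104.7 kips.
Governing: min(304.2, 173.3, 100.1, 104.7) = 100.1 kips → net-section rupture.

100.1 kips (net-section rupture governs)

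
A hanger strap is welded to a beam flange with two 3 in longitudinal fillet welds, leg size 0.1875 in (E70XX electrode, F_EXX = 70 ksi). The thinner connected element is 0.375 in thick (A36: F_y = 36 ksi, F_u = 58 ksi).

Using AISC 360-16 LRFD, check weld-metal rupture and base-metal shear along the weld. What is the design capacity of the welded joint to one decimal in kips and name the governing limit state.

Weld metal: throat = 0.707×0.1875 = 0.13256 in, L = 2×3 = 6 in. φR_n = 0.75 × 0.6 × 70 × 0.13256 × 6 = 25.1 kips.
Base metal shear (0.375 in plate): yield φR_n = 1.0×0.6×36×0.375×6 = 48.6 kips; rupture φR_n = 0.75×0.6×58×0.375×6 = 58.7 kips; take 48.6 kips (yield).
Governing: min(25.1, 48.6) = 25.1 kips → weld metal.

25.1 kips (weld metal governs)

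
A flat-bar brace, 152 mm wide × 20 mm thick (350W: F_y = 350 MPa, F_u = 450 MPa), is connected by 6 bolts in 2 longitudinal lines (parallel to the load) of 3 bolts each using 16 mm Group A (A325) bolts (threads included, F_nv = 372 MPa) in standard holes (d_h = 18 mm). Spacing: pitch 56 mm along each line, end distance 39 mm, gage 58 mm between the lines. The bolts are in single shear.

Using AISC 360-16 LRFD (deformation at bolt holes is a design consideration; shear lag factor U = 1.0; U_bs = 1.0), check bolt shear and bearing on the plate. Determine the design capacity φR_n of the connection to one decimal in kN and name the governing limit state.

Bolt shear: A_b = π(16)²/4 = 201.06 mm². φR_n = 0.75 × 372 × 201.06 × 6 × 1 = 336.6 kN.
Bearing (20 mm plate, F_u = 450 MPa): end bolts L_c = 39 − 18/2 = 30, R_n = min(1.2×30×20×450, 2.4×16×20×450) = 324 kN/bolt; interior L_c = 56 − 18 = 38, R_n = 345.6 kN/bolt. φR_n = 0.75 × (2×324 + 4×345.6) = 1522.8 kN.
Governing: min(336.6, 1522.8) = 336.6 kN → bolt shear.

336.6 kN (bolt shear governs)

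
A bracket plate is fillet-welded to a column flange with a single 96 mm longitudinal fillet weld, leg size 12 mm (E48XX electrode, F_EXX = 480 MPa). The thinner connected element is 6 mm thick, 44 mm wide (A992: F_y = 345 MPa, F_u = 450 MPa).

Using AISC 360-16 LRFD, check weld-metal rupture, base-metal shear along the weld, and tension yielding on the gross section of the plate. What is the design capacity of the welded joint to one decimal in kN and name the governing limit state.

Weld metal: throat = 0.707×12 = 8.484 mm, L = 96 mm. φR_n = 0.75 × 0.6 × 480 × 8.484 × 96 = 175.9 kN.
Base metal shear (6 mm plate): yield φR_n = 1.0×0.6×345×6×96 = 119.2 kN; rupture φR_n = 0.75×0.6×450×6×96 = 116.6 kN; take 116.6 kN (rupture).
Tension yield (gross): A_g = 44×6 = 264 mm². φR_n = 0.90 × 345 × 264 = 82.0 kN.
Governing: min(175.9, 116.6, 82.0) = 82.0 kN → gross-section yield.

82.0 kN (gross-section yield governs)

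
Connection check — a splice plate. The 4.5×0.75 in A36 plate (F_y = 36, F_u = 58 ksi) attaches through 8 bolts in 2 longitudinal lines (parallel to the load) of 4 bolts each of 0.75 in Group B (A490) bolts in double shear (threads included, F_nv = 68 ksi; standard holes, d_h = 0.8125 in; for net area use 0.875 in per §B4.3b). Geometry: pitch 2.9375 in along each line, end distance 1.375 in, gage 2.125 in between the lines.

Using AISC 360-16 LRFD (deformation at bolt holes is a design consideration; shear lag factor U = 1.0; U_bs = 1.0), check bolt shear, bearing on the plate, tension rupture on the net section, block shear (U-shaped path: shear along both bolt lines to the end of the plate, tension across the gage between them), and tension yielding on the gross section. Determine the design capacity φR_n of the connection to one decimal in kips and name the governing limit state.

89.7 kips (net-section rupture governs)

Bolt shear: A_b = π(0.75)²/4 = 0.44179 in². φR_n = 0.75 × 68 × 0.44179 × 8 × 2 = 360.5 kips.
Bearing (0.75 in plate, F_u = 58 ksi): end bolts L_c = 1.375 − 0.8125/2 = 0.96875, R_n = min(1.2×0.96875×0.75×58, 2.4×0.75×0.75×58) = 50.569 kips/bolt; interior L_c = 2.9375 − 0.8125 = 2.125, R_n = 78.3 kips/bolt. φR_n = 0.75 × (2×50.569 + 6×78.3) = 428.2 kips.
Tension rupture (net): A_n = (4.5 − 2×0.875)×0.75 = 2.0625 in² (U = 1.0, A_e = A_n). φR_n = 0.75 × 58 × 2.0625 = 89.7 kips.
Block shear: shear path 2×[1.375+3×2.9375] = 2×10.1875 in, A_gv = 15.281, A_nv = 2×(10.1875 − 3.5×0.875)×0.75 = 10.688 in²; tension across gage: (2.125 − 1×0.875)×0.75 = 0.9375 in². R_n = min(0.6×58×10.688, 0.6×36×15.281) + 1.0×58×0.9375 = min(371.94, 330.07) + 54.375 = 384.45 kips. φR_n = 0.75 × 384.45 = 288.3 kips.
Tension yield (gross): A_g = 4.5×0.75 = 3.375 in². φR_n = 0.90 × 36 × 3.375 = 109.4 kips.
Governing: min(360.5, 428.2, 89.7, 288.3, 109.4) = 89.7 kips → net-section rupture.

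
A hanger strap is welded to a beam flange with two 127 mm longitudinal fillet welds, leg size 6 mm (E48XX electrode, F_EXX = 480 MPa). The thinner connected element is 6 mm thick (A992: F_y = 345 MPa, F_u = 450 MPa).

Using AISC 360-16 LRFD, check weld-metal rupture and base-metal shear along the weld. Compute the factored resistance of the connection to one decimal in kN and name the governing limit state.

Weld metal: throat = 0.707×6 = 4.242 mm, L = 2×127 = 254 mm. φR_n = 0.75 × 0.6 × 480 × 4.242 × 254 = 232.7 kN.
Base metal shear (6 mm plate): yield φR_n = 1.0×0.6×345×6×254 = 315.5 kN; rupture φR_n = 0.75×0.6×450×6×254 = 308.6 kN; take 308.6 kN (rupture).
Governing: min(232.7, 308.6) = 232.7 kN → weld metal.

232.7 kN (weld metal governs)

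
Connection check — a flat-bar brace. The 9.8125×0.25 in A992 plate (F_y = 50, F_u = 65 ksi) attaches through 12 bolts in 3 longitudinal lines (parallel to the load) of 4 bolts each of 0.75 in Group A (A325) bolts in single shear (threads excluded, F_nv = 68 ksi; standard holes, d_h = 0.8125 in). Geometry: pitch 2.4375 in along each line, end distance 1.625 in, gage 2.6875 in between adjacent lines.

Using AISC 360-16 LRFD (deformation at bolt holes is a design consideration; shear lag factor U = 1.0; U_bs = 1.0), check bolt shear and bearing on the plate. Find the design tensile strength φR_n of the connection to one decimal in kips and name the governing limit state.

250.9 kips (bearing governs)

Bolt shear: A_b = π(0.75)²/4 = 0.44179 in². φR_n = 0.75 × 68 × 0.44179 × 12 × 1 = 270.4 kips.
Bearing (0.25 in plate, F_u = 65 ksi): end bolts L_c = 1.625 − 0.8125/2 = 1.21875, R_n = min(1.2×1.21875×0.25×65, 2.4×0.75×0.25×65) = 23.766 kips/bolt; interior L_c = 2.4375 − 0.8125 = 1.625, R_n = 29.25 kips/bolt. φR_n = 0.75 × (3×23.766 + 9×29.25) = 250.9 kips.
Governing: min(270.4, 250.9) = 250.9 kips → bearing.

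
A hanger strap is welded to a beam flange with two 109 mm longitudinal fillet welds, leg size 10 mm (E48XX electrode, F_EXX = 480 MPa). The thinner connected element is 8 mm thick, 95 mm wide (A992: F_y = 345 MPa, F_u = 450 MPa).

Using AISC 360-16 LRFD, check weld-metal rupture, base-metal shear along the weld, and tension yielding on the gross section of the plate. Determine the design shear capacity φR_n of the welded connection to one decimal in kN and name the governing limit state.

236.0 kN (gross-section yield governs)

Weld metal: throat = 0.707×10 = 7.07 mm, L = 2×109 = 218 mm. φR_n = 0.75 × 0.6 × 480 × 7.07 × 218 = 332.9 kN.
Base metal shear (8 mm plate): yield φR_n = 1.0×0.6×345×8×218 = 361.0 kN; rupture φR_n = 0.75×0.6×450×8×218 = 353.2 kN; take 353.2 kN (rupture).
Tension yield (gross): A_g = 95×8 = 760 mm². φR_n = 0.90 × 345 × 760 = 236.0 kN.
Governing: min(332.9, 353.2, 236.0) = 236.0 kN → gross-section yield.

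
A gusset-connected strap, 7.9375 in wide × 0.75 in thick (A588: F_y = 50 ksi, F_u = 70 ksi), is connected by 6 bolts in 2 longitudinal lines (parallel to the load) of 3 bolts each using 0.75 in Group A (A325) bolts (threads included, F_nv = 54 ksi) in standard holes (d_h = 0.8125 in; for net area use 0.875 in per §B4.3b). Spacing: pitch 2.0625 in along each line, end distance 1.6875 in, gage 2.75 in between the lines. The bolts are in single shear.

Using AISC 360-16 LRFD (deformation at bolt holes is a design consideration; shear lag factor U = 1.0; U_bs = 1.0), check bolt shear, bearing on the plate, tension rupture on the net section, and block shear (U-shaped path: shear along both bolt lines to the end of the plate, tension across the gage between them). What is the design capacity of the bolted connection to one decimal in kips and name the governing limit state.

107.4 kips (bolt shear governs)

Bolt shear: A_b = π(0.75)²/4 = 0.44179 in². φR_n = 0.75 × 54 × 0.44179 × 6 × 1 = 107.4 kips.
Bearing (0.75 in plate, F_u = 70 ksi): end bolts L_c = 1.6875 − 0.8125/2 = 1.28125, R_n = min(1.2×1.28125×0.75×70, 2.4×0.75×0.75×70) = 80.719 kips/bolt; interior L_c = 2.0625 − 0.8125 = 1.25, R_n = 78.75 kips/bolt. φR_n = 0.75 × (2×80.719 + 4×78.75) = 357.3 kips.
Tension rupture (net): A_n = (7.9375 − 2×0.875)×0.75 = 4.6406 in² (U = 1.0, A_e = A_n). φR_n = 0.75 × 70 × 4.6406 = 243.6 kips.
Block shear: shear path 2×[1.6875+2×2.0625] = 2×5.8125 in, A_gv = 8.7188, A_nv = 2×(5.8125 − 2.5×0.875)×0.75 = 5.4375 in²; tension across gage: (2.75 − 1×0.875)×0.75 = 1.4063 in². R_n = min(0.6×70×5.4375, 0.6×50×8.7188) + 1.0×70×1.4063 = min(228.38, 261.56) + 98.441 = 326.82 kips. φR_n = 0.75 × 326.82 = 245.1 kips.
Governing: min(107.4, 357.3, 243.6, 245.1) = 107.4 kips → bolt shear.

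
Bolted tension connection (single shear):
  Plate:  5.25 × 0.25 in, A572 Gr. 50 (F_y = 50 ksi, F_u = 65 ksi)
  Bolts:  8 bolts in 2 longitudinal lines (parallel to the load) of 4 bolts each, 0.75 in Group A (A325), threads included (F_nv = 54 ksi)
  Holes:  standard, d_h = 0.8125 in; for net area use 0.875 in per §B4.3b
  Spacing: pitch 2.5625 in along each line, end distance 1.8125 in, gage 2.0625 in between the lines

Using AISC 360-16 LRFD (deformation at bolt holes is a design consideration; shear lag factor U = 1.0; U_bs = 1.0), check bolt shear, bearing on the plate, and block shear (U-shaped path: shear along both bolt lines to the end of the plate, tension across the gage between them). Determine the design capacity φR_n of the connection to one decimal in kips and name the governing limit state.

108.6 kips (block shear governs)

Bolt shear: A_b = π(0.75)²/4 = 0.44179 in². φR_n = 0.75 × 54 × 0.44179 × 8 × 1 = 143.1 kips.
Bearing (0.25 in plate, F_u = 65 ksi): end bolts L_c = 1.8125 − 0.8125/2 = 1.40625, R_n = min(1.2×1.40625×0.25×65, 2.4×0.75×0.25×65) = 27.422 kips/bolt; interior L_c = 2.5625 − 0.8125 = 1.75, R_n = 29.25 kips/bolt. φR_n = 0.75 × (2×27.422 + 6×29.25) = 172.8 kips.
Block shear: shear path 2×[1.8125+3×2.5625] = 2×9.5 in, A_gv = 4.75, A_nv = 2×(9.5 − 3.5×0.875)×0.25 = 3.2188 in²; tension across gage: (2.0625 − 1×0.875)×0.25 = 0.29688 in². R_n = min(0.6×65×3.2188, 0.6×50×4.75) + 1.0×65×0.29688 = min(125.53, 142.5) + 19.297 = 144.83 kips. φR_n = 0.75 × 144.83 = 108.6 kips.
Governing: min(143.1, 172.8, 108.6) = 108.6 kips → block shear.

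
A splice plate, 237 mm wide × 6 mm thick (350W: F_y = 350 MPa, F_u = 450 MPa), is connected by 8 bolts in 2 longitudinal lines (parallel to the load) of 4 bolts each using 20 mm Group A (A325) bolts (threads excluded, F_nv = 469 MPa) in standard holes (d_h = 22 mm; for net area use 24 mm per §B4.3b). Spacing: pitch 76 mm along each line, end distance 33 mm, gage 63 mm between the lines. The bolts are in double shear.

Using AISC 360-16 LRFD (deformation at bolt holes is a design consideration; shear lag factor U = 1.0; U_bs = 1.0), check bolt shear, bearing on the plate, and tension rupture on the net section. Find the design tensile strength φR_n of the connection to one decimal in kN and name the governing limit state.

Bolt shear: A_b = π(20)²/4 = 314.16 mm². φR_n = 0.75 × 469 × 314.16 × 8 × 2 = 1768.1 kN.
Bearing (6 mm plate, F_u = 450 MPa): end bolts L_c = 33 − 22/2 = 22, R_n = min(1.2×22×6×450, 2.4×20×6×450) = 71.28 kN/bolt; interior L_c = 76 − 22 = 54, R_n = 129.6 kN/bolt. φR_n = 0.75 × (2×71.28 + 6×129.6) = 690.1 kN.
Tension rupture (net): A_n = (237 − 2×24)×6 = 1134 mm² (U = 1.0, A_e = A_n). φR_n = 0.75 × 450 × 1134 = 382.7 kN.
Governing: min(1768.1, 690.1, 382.7) = 382.7 kN → net-section rupture.

382.7 kN (net-section rupture governs)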